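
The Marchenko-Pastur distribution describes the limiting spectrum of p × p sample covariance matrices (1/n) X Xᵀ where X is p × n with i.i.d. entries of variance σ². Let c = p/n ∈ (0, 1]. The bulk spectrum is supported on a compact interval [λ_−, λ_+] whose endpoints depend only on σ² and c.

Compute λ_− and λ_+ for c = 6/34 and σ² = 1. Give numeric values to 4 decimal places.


c = 6/34 = 0.176471; √c = 0.420084.
λ_− = σ² (1 − √c)² = 1 · (1 − 0.420084)² = 1 · (0.579916)² = 0.336303.
λ_+ = σ² (1 + √c)² = 1 · (1 + 0.420084)² = 1 · (1.420084)² = 2.016639.

Rounded to 4 decimal places: λ_− ≈ 0.3363, λ_+ ≈ 2.0166.


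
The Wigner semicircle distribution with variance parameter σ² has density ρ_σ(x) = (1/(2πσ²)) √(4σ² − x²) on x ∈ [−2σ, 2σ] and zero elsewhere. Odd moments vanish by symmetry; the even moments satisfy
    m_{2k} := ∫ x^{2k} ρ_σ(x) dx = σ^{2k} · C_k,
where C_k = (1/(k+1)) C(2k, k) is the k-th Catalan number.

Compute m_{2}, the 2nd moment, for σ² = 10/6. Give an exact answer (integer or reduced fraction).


By the scaled semicircle moment identity, m_{2k} = σ^{2k} · C_k with k = 1.
C_1 = (1/(k+1)) · C(2k, k) = (1/2) · C(2, 1) = (1/2) · 2 = 1.
σ^{2k} = (σ²)^k = (10/6)^1 = 5/3.

Therefore m_{2} = σ^{2} · C_1 = (5/3) · 1 = 5/3.


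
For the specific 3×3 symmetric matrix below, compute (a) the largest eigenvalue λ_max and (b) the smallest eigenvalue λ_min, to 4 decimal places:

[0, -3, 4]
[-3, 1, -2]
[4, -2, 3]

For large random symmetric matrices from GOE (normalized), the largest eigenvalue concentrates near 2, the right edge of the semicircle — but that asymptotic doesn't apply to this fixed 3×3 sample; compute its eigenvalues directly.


Since M is real symmetric, all three eigenvalues are real; they are the roots of det(λI − M) = λ³ − (tr M) λ² + s λ − det M, where s is the sum of the principal 2×2 minors.
tr M = 0 + 1 + 3 = 4.
s = (0·1 − (-3)²) + (0·3 − 4²) + (1·3 − (-2)²) = -9 + (-16) + (-1) = -26.
det M (expand along row 1) = 0·(-1) − (-3)·(-1) + 4·2 = 5.
Characteristic polynomial: λ³ − 4λ² − 26λ − 5 = 0.
Substitute λ = y + (tr M)/3 = y + 1.333333 to remove the quadratic term: y³ + p·y + q = 0 with p = s − (tr M)²/3 = -31.333333 and q = −2(tr M)³/27 + (tr M)·s/3 − det M = -44.407407.
Three real roots ⇒ use the trigonometric (Viète) form: r = 2√(−p/3) = 6.463573, φ = arccos(3q/(p·r)) = arccos(0.657805) = 0.852895 rad.
y_k = r·cos(φ/3 − 2πk/3) for k = 0, 1, 2 gives y = 6.204117, -1.532016, -4.672101.
λ_k = y_k + 1.333333 gives λ = 7.5375, -0.1987, -3.3388 (check: the sum is 4.0000 = tr M).

Hence λ_max = 7.5375 and λ_min = -3.3388.


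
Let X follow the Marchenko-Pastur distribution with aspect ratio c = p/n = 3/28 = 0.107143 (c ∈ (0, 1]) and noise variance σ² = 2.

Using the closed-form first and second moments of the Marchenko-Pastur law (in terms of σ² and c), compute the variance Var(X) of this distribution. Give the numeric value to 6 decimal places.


Recall the MP moments m_1 = E[X] = σ² and m_2 = E[X²] = σ⁴ (1 + c).
m_1 = E[X] = σ² = 2, so m_1² = 4.
m_2 = E[X²] = σ⁴ (1 + c) = 4 · (1 + 0.107143) = 4 · 1.107143 = 4.428571.
(Note m_2 − m_1² simplifies to c · σ⁴ = 0.107143 · 4.)

Var(X) = m_2 − m_1² = 4.428571 − 4 = 0.428571.


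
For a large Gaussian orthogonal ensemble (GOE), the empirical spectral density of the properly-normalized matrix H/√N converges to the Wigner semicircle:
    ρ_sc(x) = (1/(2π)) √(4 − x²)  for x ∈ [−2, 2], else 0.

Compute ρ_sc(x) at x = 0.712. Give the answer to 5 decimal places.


ρ_sc(x) = (1/(2π)) √(4 − x²). With x = 0.712:
  4 − x² = 4 − (0.712)² = 4 − 0.506944 = 3.493056.
  √(4 − x²) = 1.868972.
  1/(2π) = 0.159155.
  ρ_sc(0.712) = 0.159155 · 1.868972 = 0.297456.

Rounded to 5 decimal places: ρ_sc(0.712) ≈ 0.29746.


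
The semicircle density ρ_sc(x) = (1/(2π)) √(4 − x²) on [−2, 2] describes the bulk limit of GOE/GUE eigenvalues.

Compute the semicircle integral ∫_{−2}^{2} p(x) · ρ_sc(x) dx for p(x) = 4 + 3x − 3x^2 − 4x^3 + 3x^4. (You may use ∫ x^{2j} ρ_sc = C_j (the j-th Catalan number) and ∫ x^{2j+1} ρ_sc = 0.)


Write p(x) = Σ a_i x^i, split into monomials and integrate each against ρ_sc separately.
Using ∫ x^{2j} ρ_sc = C_j = (1/(j+1)) C(2j, j) (Catalan numbers) and ∫ x^{2j+1} ρ_sc = 0 (odd monomials vanish by symmetry):
  i = 0 (even): a_0 · C_{0} = 4 · 1 = 4
  i = 1 (odd): ∫ x^1 ρ_sc = 0 (vanishes)
  i = 2 (even): a_2 · C_{1} = -3 · 1 = -3
  i = 3 (odd): ∫ x^3 ρ_sc = 0 (vanishes)
  i = 4 (even): a_4 · C_{2} = 3 · 2 = 6

Summing the contributions: ∫_{−2}^{2} p(x) ρ_sc(x) dx = 4 + (-3) + 6 = 7.


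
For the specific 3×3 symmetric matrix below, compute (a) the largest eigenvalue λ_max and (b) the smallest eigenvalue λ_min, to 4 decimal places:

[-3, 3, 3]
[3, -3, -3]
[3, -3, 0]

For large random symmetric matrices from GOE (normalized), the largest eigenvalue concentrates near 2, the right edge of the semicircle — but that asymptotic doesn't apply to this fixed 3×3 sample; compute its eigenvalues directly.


Since M is real symmetric, all three eigenvalues are real; they are the roots of det(λI − M) = λ³ − (tr M) λ² + s λ − det M, where s is the sum of the principal 2×2 minors.
tr M = -3 + (-3) + 0 = -6.
s = ((-3)·(-3) − 3²) + ((-3)·0 − 3²) + ((-3)·0 − (-3)²) = 0 + (-9) + (-9) = -18.
det M (expand along row 1) = (-3)·(-9) − 3·9 + 3·0 = 0.
Characteristic polynomial: λ³ + 6λ² − 18λ = 0.
Substitute λ = y + (tr M)/3 = y − 2.000000 to remove the quadratic term: y³ + p·y + q = 0 with p = s − (tr M)²/3 = -30.000000 and q = −2(tr M)³/27 + (tr M)·s/3 − det M = 52.000000.
Three real roots ⇒ use the trigonometric (Viète) form: r = 2√(−p/3) = 6.324555, φ = arccos(3q/(p·r)) = arccos(-0.822192) = 2.536048 rad.
y_k = r·cos(φ/3 − 2πk/3) for k = 0, 1, 2 gives y = 4.196152, 2.000000, -6.196152.
λ_k = y_k − 2.000000 gives λ = 2.1962, 0.0000, -8.1962 (check: the sum is -6.0000 = tr M).

Hence λ_max = 2.1962 and λ_min = -8.1962.


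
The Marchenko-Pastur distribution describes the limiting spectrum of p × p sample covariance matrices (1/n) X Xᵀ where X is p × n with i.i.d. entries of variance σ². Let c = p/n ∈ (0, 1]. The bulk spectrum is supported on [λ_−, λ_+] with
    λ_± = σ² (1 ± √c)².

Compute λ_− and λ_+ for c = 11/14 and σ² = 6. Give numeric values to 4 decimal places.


c = 11/14 = 0.785714; √c = 0.886405.
λ_− = σ² (1 − √c)² = 6 · (1 − 0.886405)² = 6 · (0.113595)² = 0.077423.
λ_+ = σ² (1 + √c)² = 6 · (1 + 0.886405)² = 6 · (1.886405)² = 21.351149.

Rounded to 4 decimal places: λ_− ≈ 0.0774, λ_+ ≈ 21.3511.


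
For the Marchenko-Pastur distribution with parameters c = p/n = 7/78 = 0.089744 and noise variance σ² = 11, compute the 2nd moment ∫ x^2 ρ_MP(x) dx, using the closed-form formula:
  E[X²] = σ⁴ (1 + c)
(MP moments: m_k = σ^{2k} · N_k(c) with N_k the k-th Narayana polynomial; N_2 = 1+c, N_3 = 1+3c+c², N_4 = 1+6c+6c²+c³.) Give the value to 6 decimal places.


E[X²] = σ⁴ (1 + c) (second MP moment). With σ² = 11 (so σ⁴ = 121) and c = 7/78 = 0.089744: E[X²] = 121 · (1 + 0.089744) = 121 · 1.089744.

So E[X^2] = 131.858974.


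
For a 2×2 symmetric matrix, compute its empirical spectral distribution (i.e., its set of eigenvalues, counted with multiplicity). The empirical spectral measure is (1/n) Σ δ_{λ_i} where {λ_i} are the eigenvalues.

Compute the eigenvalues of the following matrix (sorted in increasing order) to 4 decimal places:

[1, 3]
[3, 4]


Since M is real symmetric, both eigenvalues are real; they are the roots of det(λI − M) = λ² − (tr M) λ + det M.
tr M = 1 + 4 = 5.
det M = 1·4 − 3² = 4 − 9 = -5.
Characteristic polynomial: λ² − 5λ − 5 = 0.
Discriminant Δ = (tr M)² − 4·det M = 25 − (-20) = 45; √Δ = 6.708204.
λ = (tr M ± √Δ)/2 = (5 ± 6.708204)/2, giving (tr M − √Δ)/2 = -0.8541 and (tr M + √Δ)/2 = 5.8541.

Eigenvalues sorted in increasing order: [-0.8541, 5.8541].


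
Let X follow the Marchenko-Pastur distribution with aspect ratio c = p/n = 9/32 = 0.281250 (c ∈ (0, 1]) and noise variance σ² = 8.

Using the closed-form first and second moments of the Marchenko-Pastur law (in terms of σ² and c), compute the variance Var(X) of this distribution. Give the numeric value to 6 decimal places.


Recall the MP moments m_1 = E[X] = σ² and m_2 = E[X²] = σ⁴ (1 + c).
m_1 = E[X] = σ² = 8, so m_1² = 64.
m_2 = E[X²] = σ⁴ (1 + c) = 64 · (1 + 0.281250) = 64 · 1.281250 = 82.000000.
(Note m_2 − m_1² simplifies to c · σ⁴ = 0.281250 · 64.)

Var(X) = m_2 − m_1² = 82.000000 − 64 = 18.000000.


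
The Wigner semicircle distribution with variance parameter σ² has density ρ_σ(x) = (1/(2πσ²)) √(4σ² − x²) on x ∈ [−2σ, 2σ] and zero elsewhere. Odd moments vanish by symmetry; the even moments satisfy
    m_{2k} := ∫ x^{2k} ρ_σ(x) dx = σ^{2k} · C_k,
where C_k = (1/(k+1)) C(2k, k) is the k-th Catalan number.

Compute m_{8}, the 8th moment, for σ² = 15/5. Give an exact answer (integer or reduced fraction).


By the scaled semicircle moment identity, m_{2k} = σ^{2k} · C_k with k = 4.
C_4 = (1/(k+1)) · C(2k, k) = (1/5) · C(8, 4) = (1/5) · 70 = 14.
σ^{2k} = (σ²)^k = (15/5)^4 = 81.

Therefore m_{8} = σ^{8} · C_4 = 81 · 14 = 1134.


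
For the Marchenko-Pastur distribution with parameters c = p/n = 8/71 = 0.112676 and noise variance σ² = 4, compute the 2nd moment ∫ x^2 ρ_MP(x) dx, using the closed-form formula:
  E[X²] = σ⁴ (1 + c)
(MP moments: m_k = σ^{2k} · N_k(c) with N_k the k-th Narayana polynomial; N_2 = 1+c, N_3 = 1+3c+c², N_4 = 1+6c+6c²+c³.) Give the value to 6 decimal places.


E[X²] = σ⁴ (1 + c) (second MP moment). With σ² = 4 (so σ⁴ = 16) and c = 8/71 = 0.112676: E[X²] = 16 · (1 + 0.112676) = 16 · 1.112676.

So E[X^2] = 17.802817.


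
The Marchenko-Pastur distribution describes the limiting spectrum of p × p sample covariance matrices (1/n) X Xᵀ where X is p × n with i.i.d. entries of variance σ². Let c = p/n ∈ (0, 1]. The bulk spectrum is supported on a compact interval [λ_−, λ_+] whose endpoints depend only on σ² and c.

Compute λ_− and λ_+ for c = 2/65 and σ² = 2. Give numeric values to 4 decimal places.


c = 2/65 = 0.030769; √c = 0.175412.
λ_− = σ² (1 − √c)² = 2 · (1 − 0.175412)² = 2 · (0.824588)² = 1.359892.
λ_+ = σ² (1 + √c)² = 2 · (1 + 0.175412)² = 2 · (1.175412)² = 2.763185.

Rounded to 4 decimal places: λ_− ≈ 1.3599, λ_+ ≈ 2.7632.


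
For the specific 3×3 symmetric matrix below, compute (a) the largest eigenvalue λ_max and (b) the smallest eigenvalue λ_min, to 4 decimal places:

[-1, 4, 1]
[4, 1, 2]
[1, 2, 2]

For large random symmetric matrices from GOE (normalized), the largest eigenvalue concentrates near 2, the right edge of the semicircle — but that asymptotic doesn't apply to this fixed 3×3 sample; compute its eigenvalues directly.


Since M is real symmetric, all three eigenvalues are real; they are the roots of det(λI − M) = λ³ − (tr M) λ² + s λ − det M, where s is the sum of the principal 2×2 minors.
tr M = -1 + 1 + 2 = 2.
s = ((-1)·1 − 4²) + ((-1)·2 − 1²) + (1·2 − 2²) = -17 + (-3) + (-2) = -22.
det M (expand along row 1) = (-1)·(-2) − 4·6 + 1·7 = -15.
Characteristic polynomial: λ³ − 2λ² − 22λ + 15 = 0.
Substitute λ = y + (tr M)/3 = y + 0.666667 to remove the quadratic term: y³ + p·y + q = 0 with p = s − (tr M)²/3 = -23.333333 and q = −2(tr M)³/27 + (tr M)·s/3 − det M = -0.259259.
Three real roots ⇒ use the trigonometric (Viète) form: r = 2√(−p/3) = 5.577734, φ = arccos(3q/(p·r)) = arccos(0.005976) = 1.564820 rad.
y_k = r·cos(φ/3 − 2πk/3) for k = 0, 1, 2 gives y = 4.836005, -0.011111, -4.824894.
λ_k = y_k + 0.666667 gives λ = 5.5027, 0.6556, -4.1582 (check: the sum is 2.0000 = tr M).

Hence λ_max = 5.5027 and λ_min = -4.1582.


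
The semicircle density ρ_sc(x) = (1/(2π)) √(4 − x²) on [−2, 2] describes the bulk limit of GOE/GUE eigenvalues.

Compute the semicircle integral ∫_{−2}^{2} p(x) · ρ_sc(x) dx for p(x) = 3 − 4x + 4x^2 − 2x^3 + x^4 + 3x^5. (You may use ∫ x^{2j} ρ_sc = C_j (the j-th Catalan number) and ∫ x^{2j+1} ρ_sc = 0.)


Write p(x) = Σ a_i x^i, split into monomials and integrate each against ρ_sc separately.
Using ∫ x^{2j} ρ_sc = C_j = (1/(j+1)) C(2j, j) (Catalan numbers) and ∫ x^{2j+1} ρ_sc = 0 (odd monomials vanish by symmetry):
  i = 0 (even): a_0 · C_{0} = 3 · 1 = 3
  i = 1 (odd): ∫ x^1 ρ_sc = 0 (vanishes)
  i = 2 (even): a_2 · C_{1} = 4 · 1 = 4
  i = 3 (odd): ∫ x^3 ρ_sc = 0 (vanishes)
  i = 4 (even): a_4 · C_{2} = 1 · 2 = 2
  i = 5 (odd): ∫ x^5 ρ_sc = 0 (vanishes)

Summing the contributions: ∫_{−2}^{2} p(x) ρ_sc(x) dx = 3 + 4 + 2 = 9.


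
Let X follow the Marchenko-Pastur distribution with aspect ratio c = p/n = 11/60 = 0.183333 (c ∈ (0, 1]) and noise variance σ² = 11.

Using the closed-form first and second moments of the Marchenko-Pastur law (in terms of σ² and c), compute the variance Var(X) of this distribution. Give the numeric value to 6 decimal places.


Recall the MP moments m_1 = E[X] = σ² and m_2 = E[X²] = σ⁴ (1 + c).
m_1 = E[X] = σ² = 11, so m_1² = 121.
m_2 = E[X²] = σ⁴ (1 + c) = 121 · (1 + 0.183333) = 121 · 1.183333 = 143.183333.
(Note m_2 − m_1² simplifies to c · σ⁴ = 0.183333 · 121.)

Var(X) = m_2 − m_1² = 143.183333 − 121 = 22.183333.


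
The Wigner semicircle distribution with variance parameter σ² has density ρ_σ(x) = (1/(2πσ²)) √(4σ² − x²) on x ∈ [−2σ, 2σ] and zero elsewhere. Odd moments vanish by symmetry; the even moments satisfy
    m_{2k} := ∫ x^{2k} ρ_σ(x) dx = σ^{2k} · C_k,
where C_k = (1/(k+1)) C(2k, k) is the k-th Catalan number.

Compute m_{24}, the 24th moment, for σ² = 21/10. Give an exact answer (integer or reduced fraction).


By the scaled semicircle moment identity, m_{2k} = σ^{2k} · C_k with k = 12.
C_12 = (1/(k+1)) · C(2k, k) = (1/13) · C(24, 12) = (1/13) · 2704156 = 208012.
σ^{2k} = (σ²)^k = (21/10)^12 = 7355827511386641/1000000000000.

Therefore m_{24} = σ^{24} · C_12 = (7355827511386641/1000000000000) · 208012 = 382525098074639491923/250000000000.


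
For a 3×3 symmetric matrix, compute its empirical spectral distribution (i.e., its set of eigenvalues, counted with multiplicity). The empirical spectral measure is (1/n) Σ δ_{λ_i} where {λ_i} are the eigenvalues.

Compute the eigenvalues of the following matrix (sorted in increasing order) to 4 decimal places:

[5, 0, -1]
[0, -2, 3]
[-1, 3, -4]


Since M is real symmetric, all three eigenvalues are real; they are the roots of det(λI − M) = λ³ − (tr M) λ² + s λ − det M, where s is the sum of the principal 2×2 minors.
tr M = 5 + (-2) + (-4) = -1.
s = (5·(-2) − 0²) + (5·(-4) − (-1)²) + ((-2)·(-4) − 3²) = -10 + (-21) + (-1) = -32.
det M (expand along row 1) = 5·(-1) − 0·3 + (-1)·(-2) = -3.
Characteristic polynomial: λ³ + λ² − 32λ + 3 = 0.
Substitute λ = y + (tr M)/3 = y − 0.333333 to remove the quadratic term: y³ + p·y + q = 0 with p = s − (tr M)²/3 = -32.333333 and q = −2(tr M)³/27 + (tr M)·s/3 − det M = 13.740741.
Three real roots ⇒ use the trigonometric (Viète) form: r = 2√(−p/3) = 6.565905, φ = arccos(3q/(p·r)) = arccos(-0.194172) = 1.766210 rad.
y_k = r·cos(φ/3 − 2πk/3) for k = 0, 1, 2 gives y = 5.460489, 0.427386, -5.887875.
λ_k = y_k − 0.333333 gives λ = 5.1272, 0.0941, -6.2212 (check: the sum is -1.0000 = tr M).

Eigenvalues sorted in increasing order: [-6.2212, 0.0941, 5.1272].


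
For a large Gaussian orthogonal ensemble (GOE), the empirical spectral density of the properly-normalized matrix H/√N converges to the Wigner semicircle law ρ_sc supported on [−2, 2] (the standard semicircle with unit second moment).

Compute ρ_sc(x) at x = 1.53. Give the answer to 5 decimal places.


ρ_sc(x) = (1/(2π)) √(4 − x²). With x = 1.53:
  4 − x² = 4 − (1.53)² = 4 − 2.340900 = 1.659100.
  √(4 − x²) = 1.288061.
  1/(2π) = 0.159155.
  ρ_sc(1.53) = 0.159155 · 1.288061 = 0.205001.

Rounded to 5 decimal places: ρ_sc(1.53) ≈ 0.20500.


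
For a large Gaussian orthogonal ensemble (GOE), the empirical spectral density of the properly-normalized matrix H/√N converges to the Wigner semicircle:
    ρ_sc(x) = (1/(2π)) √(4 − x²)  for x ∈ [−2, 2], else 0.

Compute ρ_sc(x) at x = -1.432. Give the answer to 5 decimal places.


ρ_sc(x) = (1/(2π)) √(4 − x²). With x = -1.432:
  4 − x² = 4 − (-1.432)² = 4 − 2.050624 = 1.949376.
  √(4 − x²) = 1.396201.
  1/(2π) = 0.159155.
  ρ_sc(-1.432) = 0.159155 · 1.396201 = 0.222212.

Rounded to 5 decimal places: ρ_sc(-1.432) ≈ 0.22221.


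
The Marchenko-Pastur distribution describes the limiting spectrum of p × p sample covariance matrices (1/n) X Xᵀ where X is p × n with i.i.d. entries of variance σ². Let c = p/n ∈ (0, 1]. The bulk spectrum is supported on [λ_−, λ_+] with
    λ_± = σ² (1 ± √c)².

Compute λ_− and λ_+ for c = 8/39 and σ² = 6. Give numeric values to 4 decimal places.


c = 8/39 = 0.205128; √c = 0.452911.
λ_− = σ² (1 − √c)² = 6 · (1 − 0.452911)² = 6 · (0.547089)² = 1.795839.
λ_+ = σ² (1 + √c)² = 6 · (1 + 0.452911)² = 6 · (1.452911)² = 12.665699.

Rounded to 4 decimal places: λ_− ≈ 1.7958, λ_+ ≈ 12.6657.


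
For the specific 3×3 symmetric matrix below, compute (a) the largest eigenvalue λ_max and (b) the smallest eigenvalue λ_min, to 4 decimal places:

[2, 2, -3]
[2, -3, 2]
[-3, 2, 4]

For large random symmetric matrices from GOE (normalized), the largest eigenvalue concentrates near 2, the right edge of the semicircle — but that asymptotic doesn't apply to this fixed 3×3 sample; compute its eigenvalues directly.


Since M is real symmetric, all three eigenvalues are real; they are the roots of det(λI − M) = λ³ − (tr M) λ² + s λ − det M, where s is the sum of the principal 2×2 minors.
tr M = 2 + (-3) + 4 = 3.
s = (2·(-3) − 2²) + (2·4 − (-3)²) + ((-3)·4 − 2²) = -10 + (-1) + (-16) = -27.
det M (expand along row 1) = 2·(-16) − 2·14 + (-3)·(-5) = -45.
Characteristic polynomial: λ³ − 3λ² − 27λ + 45 = 0.
Substitute λ = y + (tr M)/3 = y + 1.000000 to remove the quadratic term: y³ + p·y + q = 0 with p = s − (tr M)²/3 = -30.000000 and q = −2(tr M)³/27 + (tr M)·s/3 − det M = 16.000000.
Three real roots ⇒ use the trigonometric (Viète) form: r = 2√(−p/3) = 6.324555, φ = arccos(3q/(p·r)) = arccos(-0.252982) = 1.826558 rad.
y_k = r·cos(φ/3 − 2πk/3) for k = 0, 1, 2 gives y = 5.188063, 0.538540, -5.726603.
λ_k = y_k + 1.000000 gives λ = 6.1881, 1.5385, -4.7266 (check: the sum is 3.0000 = tr M).

Hence λ_max = 6.1881 and λ_min = -4.7266.


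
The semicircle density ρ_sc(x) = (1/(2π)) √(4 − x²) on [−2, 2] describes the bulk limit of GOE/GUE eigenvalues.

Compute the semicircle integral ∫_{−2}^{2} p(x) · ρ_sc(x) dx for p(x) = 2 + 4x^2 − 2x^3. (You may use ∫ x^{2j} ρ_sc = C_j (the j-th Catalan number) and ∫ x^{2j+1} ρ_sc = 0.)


Write p(x) = Σ a_i x^i, split into monomials and integrate each against ρ_sc separately.
Using ∫ x^{2j} ρ_sc = C_j = (1/(j+1)) C(2j, j) (Catalan numbers) and ∫ x^{2j+1} ρ_sc = 0 (odd monomials vanish by symmetry):
  i = 0 (even): a_0 · C_{0} = 2 · 1 = 2
  i = 2 (even): a_2 · C_{1} = 4 · 1 = 4
  i = 3 (odd): ∫ x^3 ρ_sc = 0 (vanishes)

Summing the contributions: ∫_{−2}^{2} p(x) ρ_sc(x) dx = 2 + 4 = 6.


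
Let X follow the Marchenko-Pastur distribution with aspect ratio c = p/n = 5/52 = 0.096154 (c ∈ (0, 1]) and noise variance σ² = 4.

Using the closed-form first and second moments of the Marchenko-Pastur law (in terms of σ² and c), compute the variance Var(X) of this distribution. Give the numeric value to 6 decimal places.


Recall the MP moments m_1 = E[X] = σ² and m_2 = E[X²] = σ⁴ (1 + c).
m_1 = E[X] = σ² = 4, so m_1² = 16.
m_2 = E[X²] = σ⁴ (1 + c) = 16 · (1 + 0.096154) = 16 · 1.096154 = 17.538462.
(Note m_2 − m_1² simplifies to c · σ⁴ = 0.096154 · 16.)

Var(X) = m_2 − m_1² = 17.538462 − 16 = 1.538462.


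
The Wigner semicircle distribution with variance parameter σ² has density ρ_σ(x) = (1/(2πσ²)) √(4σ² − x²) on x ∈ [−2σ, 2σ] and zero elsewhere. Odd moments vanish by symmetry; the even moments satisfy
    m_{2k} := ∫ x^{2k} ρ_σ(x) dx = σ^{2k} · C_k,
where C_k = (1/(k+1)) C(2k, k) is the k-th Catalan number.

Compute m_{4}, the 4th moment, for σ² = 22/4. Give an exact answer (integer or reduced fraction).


By the scaled semicircle moment identity, m_{2k} = σ^{2k} · C_k with k = 2.
C_2 = (1/(k+1)) · C(2k, k) = (1/3) · C(4, 2) = (1/3) · 6 = 2.
σ^{2k} = (σ²)^k = (22/4)^2 = 121/4.

Therefore m_{4} = σ^{4} · C_2 = (121/4) · 2 = 121/2.


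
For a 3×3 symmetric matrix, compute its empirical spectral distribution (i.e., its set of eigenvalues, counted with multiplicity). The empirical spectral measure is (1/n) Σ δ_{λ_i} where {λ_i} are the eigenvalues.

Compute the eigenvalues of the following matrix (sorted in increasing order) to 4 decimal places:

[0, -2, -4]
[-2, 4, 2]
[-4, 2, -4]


Since M is real symmetric, all three eigenvalues are real; they are the roots of det(λI − M) = λ³ − (tr M) λ² + s λ − det M, where s is the sum of the principal 2×2 minors.
tr M = 0 + 4 + (-4) = 0.
s = (0·4 − (-2)²) + (0·(-4) − (-4)²) + (4·(-4) − 2²) = -4 + (-16) + (-20) = -40.
det M (expand along row 1) = 0·(-20) − (-2)·16 + (-4)·12 = -16.
Characteristic polynomial: λ³ − 40λ + 16 = 0.
Substitute λ = y + (tr M)/3 = y + 0.000000 to remove the quadratic term: y³ + p·y + q = 0 with p = s − (tr M)²/3 = -40.000000 and q = −2(tr M)³/27 + (tr M)·s/3 − det M = 16.000000.
Three real roots ⇒ use the trigonometric (Viète) form: r = 2√(−p/3) = 7.302967, φ = arccos(3q/(p·r)) = arccos(-0.164317) = 1.735862 rad.
y_k = r·cos(φ/3 − 2πk/3) for k = 0, 1, 2 gives y = 6.114175, 0.401620, -6.515794.
λ_k = y_k + 0.000000 gives λ = 6.1142, 0.4016, -6.5158 (check: the sum is 0.0000 = tr M).

Eigenvalues sorted in increasing order: [-6.5158, 0.4016, 6.1142].


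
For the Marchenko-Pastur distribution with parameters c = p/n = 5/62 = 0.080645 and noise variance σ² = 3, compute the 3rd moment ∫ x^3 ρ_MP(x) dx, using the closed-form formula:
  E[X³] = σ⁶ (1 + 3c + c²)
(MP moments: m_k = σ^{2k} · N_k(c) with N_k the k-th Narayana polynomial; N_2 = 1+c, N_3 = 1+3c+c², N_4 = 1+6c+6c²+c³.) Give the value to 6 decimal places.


E[X³] = σ⁶ (1 + 3c + c²) (third MP moment). With σ² = 3 (so σ⁶ = 27) and c = 5/62 = 0.080645: E[X³] = 27 · (1 + 3·0.080645 + (0.080645)²) = 27 · 1.248439.

So E[X^3] = 33.707856.


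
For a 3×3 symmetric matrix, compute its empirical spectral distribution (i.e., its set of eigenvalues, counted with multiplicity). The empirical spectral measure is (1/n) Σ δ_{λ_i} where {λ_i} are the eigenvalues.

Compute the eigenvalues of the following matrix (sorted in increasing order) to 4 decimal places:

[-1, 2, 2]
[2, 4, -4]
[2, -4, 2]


Since M is real symmetric, all three eigenvalues are real; they are the roots of det(λI − M) = λ³ − (tr M) λ² + s λ − det M, where s is the sum of the principal 2×2 minors.
tr M = -1 + 4 + 2 = 5.
s = ((-1)·4 − 2²) + ((-1)·2 − 2²) + (4·2 − (-4)²) = -8 + (-6) + (-8) = -22.
det M (expand along row 1) = (-1)·(-8) − 2·12 + 2·(-16) = -48.
Characteristic polynomial: λ³ − 5λ² − 22λ + 48 = 0.
Substitute λ = y + (tr M)/3 = y + 1.666667 to remove the quadratic term: y³ + p·y + q = 0 with p = s − (tr M)²/3 = -30.333333 and q = −2(tr M)³/27 + (tr M)·s/3 − det M = 2.074074.
Three real roots ⇒ use the trigonometric (Viète) form: r = 2√(−p/3) = 6.359595, φ = arccos(3q/(p·r)) = arccos(-0.032255) = 1.603057 rad.
y_k = r·cos(φ/3 − 2πk/3) for k = 0, 1, 2 gives y = 5.473059, 0.068387, -5.541445.
λ_k = y_k + 1.666667 gives λ = 7.1397, 1.7351, -3.8748 (check: the sum is 5.0000 = tr M).

Eigenvalues sorted in increasing order: [-3.8748, 1.7351, 7.1397].


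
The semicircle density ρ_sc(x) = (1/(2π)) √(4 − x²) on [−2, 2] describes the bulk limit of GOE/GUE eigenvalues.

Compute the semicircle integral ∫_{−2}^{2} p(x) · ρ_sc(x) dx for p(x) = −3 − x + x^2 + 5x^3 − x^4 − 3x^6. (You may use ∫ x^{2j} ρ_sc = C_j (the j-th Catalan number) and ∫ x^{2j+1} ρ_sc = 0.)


Write p(x) = Σ a_i x^i, split into monomials and integrate each against ρ_sc separately.
Using ∫ x^{2j} ρ_sc = C_j = (1/(j+1)) C(2j, j) (Catalan numbers) and ∫ x^{2j+1} ρ_sc = 0 (odd monomials vanish by symmetry):
  i = 0 (even): a_0 · C_{0} = -3 · 1 = -3
  i = 1 (odd): ∫ x^1 ρ_sc = 0 (vanishes)
  i = 2 (even): a_2 · C_{1} = 1 · 1 = 1
  i = 3 (odd): ∫ x^3 ρ_sc = 0 (vanishes)
  i = 4 (even): a_4 · C_{2} = -1 · 2 = -2
  i = 6 (even): a_6 · C_{3} = -3 · 5 = -15

Summing the contributions: ∫_{−2}^{2} p(x) ρ_sc(x) dx = (-3) + 1 + (-2) + (-15) = -19.


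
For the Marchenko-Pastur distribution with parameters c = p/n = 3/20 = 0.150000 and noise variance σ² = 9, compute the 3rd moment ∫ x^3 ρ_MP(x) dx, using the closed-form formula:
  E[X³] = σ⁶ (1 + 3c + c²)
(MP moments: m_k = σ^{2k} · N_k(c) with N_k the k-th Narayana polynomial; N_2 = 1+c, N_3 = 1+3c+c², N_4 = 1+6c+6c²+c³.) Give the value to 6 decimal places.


E[X³] = σ⁶ (1 + 3c + c²) (third MP moment). With σ² = 9 (so σ⁶ = 729) and c = 3/20 = 0.150000: E[X³] = 729 · (1 + 3·0.150000 + (0.150000)²) = 729 · 1.472500.

So E[X^3] = 1073.452500.


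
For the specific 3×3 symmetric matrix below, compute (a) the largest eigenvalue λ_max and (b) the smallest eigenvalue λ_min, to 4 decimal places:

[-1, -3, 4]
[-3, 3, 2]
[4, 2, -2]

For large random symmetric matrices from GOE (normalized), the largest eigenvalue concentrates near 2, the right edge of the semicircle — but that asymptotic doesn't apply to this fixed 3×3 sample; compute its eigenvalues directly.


Since M is real symmetric, all three eigenvalues are real; they are the roots of det(λI − M) = λ³ − (tr M) λ² + s λ − det M, where s is the sum of the principal 2×2 minors.
tr M = -1 + 3 + (-2) = 0.
s = ((-1)·3 − (-3)²) + ((-1)·(-2) − 4²) + (3·(-2) − 2²) = -12 + (-14) + (-10) = -36.
det M (expand along row 1) = (-1)·(-10) − (-3)·(-2) + 4·(-18) = -68.
Characteristic polynomial: λ³ − 36λ + 68 = 0.
Substitute λ = y + (tr M)/3 = y + 0.000000 to remove the quadratic term: y³ + p·y + q = 0 with p = s − (tr M)²/3 = -36.000000 and q = −2(tr M)³/27 + (tr M)·s/3 − det M = 68.000000.
Three real roots ⇒ use the trigonometric (Viète) form: r = 2√(−p/3) = 6.928203, φ = arccos(3q/(p·r)) = arccos(-0.817913) = 2.528570 rad.
y_k = r·cos(φ/3 − 2πk/3) for k = 0, 1, 2 gives y = 4.609561, 2.174501, -6.784062.
λ_k = y_k + 0.000000 gives λ = 4.6096, 2.1745, -6.7841 (check: the sum is 0.0000 = tr M).

Hence λ_max = 4.6096 and λ_min = -6.7841.


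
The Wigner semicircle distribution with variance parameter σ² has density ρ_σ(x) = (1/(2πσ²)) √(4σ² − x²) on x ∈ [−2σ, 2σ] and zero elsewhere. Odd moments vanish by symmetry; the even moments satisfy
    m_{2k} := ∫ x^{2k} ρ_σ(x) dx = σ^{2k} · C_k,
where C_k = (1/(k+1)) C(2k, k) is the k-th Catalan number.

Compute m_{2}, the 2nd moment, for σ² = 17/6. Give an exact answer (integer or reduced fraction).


By the scaled semicircle moment identity, m_{2k} = σ^{2k} · C_k with k = 1.
C_1 = (1/(k+1)) · C(2k, k) = (1/2) · C(2, 1) = (1/2) · 2 = 1.
σ^{2k} = (σ²)^k = (17/6)^1 = 17/6.

Therefore m_{2} = σ^{2} · C_1 = (17/6) · 1 = 17/6.


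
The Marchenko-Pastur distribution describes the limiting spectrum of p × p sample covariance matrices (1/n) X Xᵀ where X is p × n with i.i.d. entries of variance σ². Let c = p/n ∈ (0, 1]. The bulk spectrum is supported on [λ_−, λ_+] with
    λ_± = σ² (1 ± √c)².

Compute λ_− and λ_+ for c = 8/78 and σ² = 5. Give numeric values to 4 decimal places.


c = 8/78 = 0.102564; √c = 0.320256.
λ_− = σ² (1 − √c)² = 5 · (1 − 0.320256)² = 5 · (0.679744)² = 2.310257.
λ_+ = σ² (1 + √c)² = 5 · (1 + 0.320256)² = 5 · (1.320256)² = 8.715384.

Rounded to 4 decimal places: λ_− ≈ 2.3103, λ_+ ≈ 8.7154.


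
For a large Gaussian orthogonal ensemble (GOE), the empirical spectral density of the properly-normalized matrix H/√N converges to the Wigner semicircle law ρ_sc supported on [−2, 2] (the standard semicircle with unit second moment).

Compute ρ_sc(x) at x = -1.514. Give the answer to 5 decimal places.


ρ_sc(x) = (1/(2π)) √(4 − x²). With x = -1.514:
  4 − x² = 4 − (-1.514)² = 4 − 2.292196 = 1.707804.
  √(4 − x²) = 1.306830.
  1/(2π) = 0.159155.
  ρ_sc(-1.514) = 0.159155 · 1.306830 = 0.207988.

Rounded to 5 decimal places: ρ_sc(-1.514) ≈ 0.20799.


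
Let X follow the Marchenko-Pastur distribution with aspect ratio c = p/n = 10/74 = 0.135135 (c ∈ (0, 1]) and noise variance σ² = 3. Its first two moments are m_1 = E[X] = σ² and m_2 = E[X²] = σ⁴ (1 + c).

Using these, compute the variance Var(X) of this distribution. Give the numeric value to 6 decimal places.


m_1 = E[X] = σ² = 3, so m_1² = 9.
m_2 = E[X²] = σ⁴ (1 + c) = 9 · (1 + 0.135135) = 9 · 1.135135 = 10.216216.
(Note m_2 − m_1² simplifies to c · σ⁴ = 0.135135 · 9.)

Var(X) = m_2 − m_1² = 10.216216 − 9 = 1.216216.


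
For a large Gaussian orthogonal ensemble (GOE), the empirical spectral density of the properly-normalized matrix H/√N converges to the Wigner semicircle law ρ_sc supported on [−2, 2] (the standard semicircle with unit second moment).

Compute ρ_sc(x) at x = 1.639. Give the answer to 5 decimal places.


ρ_sc(x) = (1/(2π)) √(4 − x²). With x = 1.639:
  4 − x² = 4 − (1.639)² = 4 − 2.686321 = 1.313679.
  √(4 − x²) = 1.146158.
  1/(2π) = 0.159155.
  ρ_sc(1.639) = 0.159155 · 1.146158 = 0.182417.

Rounded to 5 decimal places: ρ_sc(1.639) ≈ 0.18242.


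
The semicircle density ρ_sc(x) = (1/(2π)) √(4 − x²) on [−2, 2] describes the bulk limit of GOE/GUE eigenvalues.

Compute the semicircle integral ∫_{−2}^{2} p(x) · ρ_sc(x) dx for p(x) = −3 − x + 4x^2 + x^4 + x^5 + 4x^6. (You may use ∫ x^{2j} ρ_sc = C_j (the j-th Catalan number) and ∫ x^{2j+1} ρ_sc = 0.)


Write p(x) = Σ a_i x^i, split into monomials and integrate each against ρ_sc separately.
Using ∫ x^{2j} ρ_sc = C_j = (1/(j+1)) C(2j, j) (Catalan numbers) and ∫ x^{2j+1} ρ_sc = 0 (odd monomials vanish by symmetry):
  i = 0 (even): a_0 · C_{0} = -3 · 1 = -3
  i = 1 (odd): ∫ x^1 ρ_sc = 0 (vanishes)
  i = 2 (even): a_2 · C_{1} = 4 · 1 = 4
  i = 4 (even): a_4 · C_{2} = 1 · 2 = 2
  i = 5 (odd): ∫ x^5 ρ_sc = 0 (vanishes)
  i = 6 (even): a_6 · C_{3} = 4 · 5 = 20

Summing the contributions: ∫_{−2}^{2} p(x) ρ_sc(x) dx = (-3) + 4 + 2 + 20 = 23.


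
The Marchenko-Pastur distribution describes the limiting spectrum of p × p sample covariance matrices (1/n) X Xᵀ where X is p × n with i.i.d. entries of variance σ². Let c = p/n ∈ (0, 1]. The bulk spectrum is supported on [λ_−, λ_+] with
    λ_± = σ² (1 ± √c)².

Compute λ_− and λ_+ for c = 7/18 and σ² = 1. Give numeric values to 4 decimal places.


c = 7/18 = 0.388889; √c = 0.623610.
λ_− = σ² (1 − √c)² = 1 · (1 − 0.623610)² = 1 · (0.376390)² = 0.141670.
λ_+ = σ² (1 + √c)² = 1 · (1 + 0.623610)² = 1 · (1.623610)² = 2.636108.

Rounded to 4 decimal places: λ_− ≈ 0.1417, λ_+ ≈ 2.6361.


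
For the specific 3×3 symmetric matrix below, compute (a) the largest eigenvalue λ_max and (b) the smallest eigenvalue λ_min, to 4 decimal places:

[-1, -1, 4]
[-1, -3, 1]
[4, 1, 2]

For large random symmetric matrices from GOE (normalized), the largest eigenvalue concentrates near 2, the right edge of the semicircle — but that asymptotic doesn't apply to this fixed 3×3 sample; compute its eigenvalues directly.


Since M is real symmetric, all three eigenvalues are real; they are the roots of det(λI − M) = λ³ − (tr M) λ² + s λ − det M, where s is the sum of the principal 2×2 minors.
tr M = -1 + (-3) + 2 = -2.
s = ((-1)·(-3) − (-1)²) + ((-1)·2 − 4²) + ((-3)·2 − 1²) = 2 + (-18) + (-7) = -23.
det M (expand along row 1) = (-1)·(-7) − (-1)·(-6) + 4·11 = 45.
Characteristic polynomial: λ³ + 2λ² − 23λ − 45 = 0.
Substitute λ = y + (tr M)/3 = y − 0.666667 to remove the quadratic term: y³ + p·y + q = 0 with p = s − (tr M)²/3 = -24.333333 and q = −2(tr M)³/27 + (tr M)·s/3 − det M = -29.074074.
Three real roots ⇒ use the trigonometric (Viète) form: r = 2√(−p/3) = 5.696002, φ = arccos(3q/(p·r)) = arccos(0.629297) = 0.890149 rad.
y_k = r·cos(φ/3 − 2πk/3) for k = 0, 1, 2 gives y = 5.447097, -1.281265, -4.165832.
λ_k = y_k − 0.666667 gives λ = 4.7804, -1.9479, -4.8325 (check: the sum is -2.0000 = tr M).

Hence λ_max = 4.7804 and λ_min = -4.8325.


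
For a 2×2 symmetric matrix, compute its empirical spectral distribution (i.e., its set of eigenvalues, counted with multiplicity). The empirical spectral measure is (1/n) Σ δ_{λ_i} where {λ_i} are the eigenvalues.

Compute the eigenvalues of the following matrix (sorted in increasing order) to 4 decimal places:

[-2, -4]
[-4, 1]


Since M is real symmetric, both eigenvalues are real; they are the roots of det(λI − M) = λ² − (tr M) λ + det M.
tr M = -2 + 1 = -1.
det M = (-2)·1 − (-4)² = -2 − 16 = -18.
Characteristic polynomial: λ² + λ − 18 = 0.
Discriminant Δ = (tr M)² − 4·det M = 1 − (-72) = 73; √Δ = 8.544004.
λ = (tr M ± √Δ)/2 = (-1 ± 8.544004)/2, giving (tr M − √Δ)/2 = -4.7720 and (tr M + √Δ)/2 = 3.7720.

Eigenvalues sorted in increasing order: [-4.7720, 3.7720].


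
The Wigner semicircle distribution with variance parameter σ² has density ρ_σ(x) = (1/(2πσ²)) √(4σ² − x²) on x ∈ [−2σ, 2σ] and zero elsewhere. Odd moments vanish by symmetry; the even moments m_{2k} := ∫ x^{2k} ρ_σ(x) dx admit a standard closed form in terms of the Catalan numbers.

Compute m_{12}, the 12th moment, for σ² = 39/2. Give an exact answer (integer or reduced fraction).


By the scaled semicircle moment identity, m_{2k} = σ^{2k} · C_k with k = 6.
C_6 = (1/(k+1)) · C(2k, k) = (1/7) · C(12, 6) = (1/7) · 924 = 132.
σ^{2k} = (σ²)^k = (39/2)^6 = 3518743761/64.

Therefore m_{12} = σ^{12} · C_6 = (3518743761/64) · 132 = 116118544113/16.


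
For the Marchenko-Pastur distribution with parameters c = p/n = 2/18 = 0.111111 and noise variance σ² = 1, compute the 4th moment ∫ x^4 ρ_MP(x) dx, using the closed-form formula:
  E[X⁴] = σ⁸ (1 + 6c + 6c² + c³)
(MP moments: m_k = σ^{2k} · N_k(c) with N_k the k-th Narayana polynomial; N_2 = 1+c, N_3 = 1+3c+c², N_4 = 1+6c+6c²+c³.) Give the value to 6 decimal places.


E[X⁴] = σ⁸ (1 + 6c + 6c² + c³) (fourth MP moment). With σ² = 1 (so σ⁸ = 1) and c = 2/18 = 0.111111: E[X⁴] = 1 · (1 + 6·0.111111 + 6·(0.111111)² + (0.111111)³) = 1 · 1.742112.

So E[X^4] = 1.742112.


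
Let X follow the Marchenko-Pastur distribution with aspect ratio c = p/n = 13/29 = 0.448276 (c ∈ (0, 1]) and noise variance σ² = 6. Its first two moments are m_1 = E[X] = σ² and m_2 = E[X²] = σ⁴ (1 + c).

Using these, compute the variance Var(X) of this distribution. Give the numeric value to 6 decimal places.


m_1 = E[X] = σ² = 6, so m_1² = 36.
m_2 = E[X²] = σ⁴ (1 + c) = 36 · (1 + 0.448276) = 36 · 1.448276 = 52.137931.
(Note m_2 − m_1² simplifies to c · σ⁴ = 0.448276 · 36.)

Var(X) = m_2 − m_1² = 52.137931 − 36 = 16.137931.


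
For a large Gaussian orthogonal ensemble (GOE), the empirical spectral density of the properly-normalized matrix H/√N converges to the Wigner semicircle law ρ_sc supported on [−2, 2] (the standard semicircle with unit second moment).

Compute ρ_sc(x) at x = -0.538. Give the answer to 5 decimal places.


ρ_sc(x) = (1/(2π)) √(4 − x²). With x = -0.538:
  4 − x² = 4 − (-0.538)² = 4 − 0.289444 = 3.710556.
  √(4 − x²) = 1.926280.
  1/(2π) = 0.159155.
  ρ_sc(-0.538) = 0.159155 · 1.926280 = 0.306577.

Rounded to 5 decimal places: ρ_sc(-0.538) ≈ 0.30658.


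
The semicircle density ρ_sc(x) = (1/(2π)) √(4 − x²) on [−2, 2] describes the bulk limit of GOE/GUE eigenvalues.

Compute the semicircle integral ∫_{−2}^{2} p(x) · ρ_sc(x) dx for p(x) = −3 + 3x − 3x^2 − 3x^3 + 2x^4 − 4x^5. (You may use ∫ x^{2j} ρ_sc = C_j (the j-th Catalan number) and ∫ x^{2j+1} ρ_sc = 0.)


Write p(x) = Σ a_i x^i, split into monomials and integrate each against ρ_sc separately.
Using ∫ x^{2j} ρ_sc = C_j = (1/(j+1)) C(2j, j) (Catalan numbers) and ∫ x^{2j+1} ρ_sc = 0 (odd monomials vanish by symmetry):
  i = 0 (even): a_0 · C_{0} = -3 · 1 = -3
  i = 1 (odd): ∫ x^1 ρ_sc = 0 (vanishes)
  i = 2 (even): a_2 · C_{1} = -3 · 1 = -3
  i = 3 (odd): ∫ x^3 ρ_sc = 0 (vanishes)
  i = 4 (even): a_4 · C_{2} = 2 · 2 = 4
  i = 5 (odd): ∫ x^5 ρ_sc = 0 (vanishes)

Summing the contributions: ∫_{−2}^{2} p(x) ρ_sc(x) dx = (-3) + (-3) + 4 = -2.


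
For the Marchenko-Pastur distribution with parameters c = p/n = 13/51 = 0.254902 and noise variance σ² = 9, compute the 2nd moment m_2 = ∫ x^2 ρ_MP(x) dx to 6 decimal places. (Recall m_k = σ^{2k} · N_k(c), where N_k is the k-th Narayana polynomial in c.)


E[X²] = σ⁴ (1 + c) (second MP moment). With σ² = 9 (so σ⁴ = 81) and c = 13/51 = 0.254902: E[X²] = 81 · (1 + 0.254902) = 81 · 1.254902.

So E[X^2] = 101.647059.


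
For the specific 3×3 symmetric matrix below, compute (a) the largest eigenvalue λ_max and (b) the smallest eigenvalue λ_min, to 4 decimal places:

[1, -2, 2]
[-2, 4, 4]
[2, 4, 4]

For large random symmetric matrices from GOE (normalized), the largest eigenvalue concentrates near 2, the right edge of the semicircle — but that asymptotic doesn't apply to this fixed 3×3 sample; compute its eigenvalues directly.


Since M is real symmetric, all three eigenvalues are real; they are the roots of det(λI − M) = λ³ − (tr M) λ² + s λ − det M, where s is the sum of the principal 2×2 minors.
tr M = 1 + 4 + 4 = 9.
s = (1·4 − (-2)²) + (1·4 − 2²) + (4·4 − 4²) = 0 + 0 + 0 = 0.
det M (expand along row 1) = 1·0 − (-2)·(-16) + 2·(-16) = -64.
Characteristic polynomial: λ³ − 9λ² + 64 = 0.
Substitute λ = y + (tr M)/3 = y + 3.000000 to remove the quadratic term: y³ + p·y + q = 0 with p = s − (tr M)²/3 = -27.000000 and q = −2(tr M)³/27 + (tr M)·s/3 − det M = 10.000000.
Three real roots ⇒ use the trigonometric (Viète) form: r = 2√(−p/3) = 6.000000, φ = arccos(3q/(p·r)) = arccos(-0.185185) = 1.757057 rad.
y_k = r·cos(φ/3 − 2πk/3) for k = 0, 1, 2 gives y = 5.000000, 0.372281, -5.372281.
λ_k = y_k + 3.000000 gives λ = 8.0000, 3.3723, -2.3723 (check: the sum is 9.0000 = tr M).

Hence λ_max = 8.0000 and λ_min = -2.3723.


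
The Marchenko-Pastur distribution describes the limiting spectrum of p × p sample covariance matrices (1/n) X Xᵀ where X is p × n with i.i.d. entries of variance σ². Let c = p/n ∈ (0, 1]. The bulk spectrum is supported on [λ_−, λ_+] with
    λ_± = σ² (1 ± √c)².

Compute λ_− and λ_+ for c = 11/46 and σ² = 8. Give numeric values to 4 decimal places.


c = 11/46 = 0.239130; √c = 0.489010.
λ_− = σ² (1 − √c)² = 8 · (1 − 0.489010)² = 8 · (0.510990)² = 2.088889.
λ_+ = σ² (1 + √c)² = 8 · (1 + 0.489010)² = 8 · (1.489010)² = 17.737198.

Rounded to 4 decimal places: λ_− ≈ 2.0889, λ_+ ≈ 17.7372.


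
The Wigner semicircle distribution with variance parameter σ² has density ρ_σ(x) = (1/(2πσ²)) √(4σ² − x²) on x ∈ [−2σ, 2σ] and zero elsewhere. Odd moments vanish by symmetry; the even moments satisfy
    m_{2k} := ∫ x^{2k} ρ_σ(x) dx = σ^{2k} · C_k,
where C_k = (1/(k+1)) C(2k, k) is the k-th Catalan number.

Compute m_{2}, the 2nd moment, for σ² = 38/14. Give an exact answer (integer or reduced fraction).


By the scaled semicircle moment identity, m_{2k} = σ^{2k} · C_k with k = 1.
C_1 = (1/(k+1)) · C(2k, k) = (1/2) · C(2, 1) = (1/2) · 2 = 1.
σ^{2k} = (σ²)^k = (38/14)^1 = 19/7.

Therefore m_{2} = σ^{2} · C_1 = (19/7) · 1 = 19/7.
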